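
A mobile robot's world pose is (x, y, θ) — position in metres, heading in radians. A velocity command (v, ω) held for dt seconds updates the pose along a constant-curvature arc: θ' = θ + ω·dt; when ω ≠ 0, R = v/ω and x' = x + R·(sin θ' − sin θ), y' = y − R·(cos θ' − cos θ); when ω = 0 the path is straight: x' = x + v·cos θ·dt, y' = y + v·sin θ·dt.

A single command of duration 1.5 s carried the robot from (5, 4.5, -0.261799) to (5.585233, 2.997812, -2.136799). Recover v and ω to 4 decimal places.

Δθ = -2.136799 − -0.261799 = -1.875000
ω = Δθ/dt = -1.875000/1.5 = -1.2500
R = −Δy/(cos θ' − cos θ) = -1.0000
v = R·ω = -1.0000·-1.2500 = 1.2500

v = 1.2500, ω = -1.2500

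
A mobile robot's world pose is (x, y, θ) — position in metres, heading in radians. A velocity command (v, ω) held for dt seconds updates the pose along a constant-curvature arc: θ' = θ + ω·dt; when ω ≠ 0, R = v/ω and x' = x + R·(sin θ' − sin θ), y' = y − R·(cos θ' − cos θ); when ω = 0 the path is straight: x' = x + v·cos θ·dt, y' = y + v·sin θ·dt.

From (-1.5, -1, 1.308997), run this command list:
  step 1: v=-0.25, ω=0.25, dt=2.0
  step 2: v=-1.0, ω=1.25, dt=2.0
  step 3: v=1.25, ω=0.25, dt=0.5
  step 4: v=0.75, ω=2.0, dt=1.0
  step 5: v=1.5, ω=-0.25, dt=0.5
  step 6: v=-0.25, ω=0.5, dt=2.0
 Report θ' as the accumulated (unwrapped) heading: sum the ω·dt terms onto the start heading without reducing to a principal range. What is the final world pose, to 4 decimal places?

step 1: θ'=1.8090 (R=-1.0000) → pose (-1.5058, -1.4948, 1.8090)
step 2: θ'=4.3090 (R=-0.8000) → pose (0.0074, -1.6200, 4.3090)
step 3: θ'=4.4340 (R=5.0000) → pose (-0.2015, -2.2087, 4.4340)
step 4: θ'=6.4340 (R=0.3750) → pose (0.2154, -2.6825, 6.4340)
step 5: θ'=6.3090 (R=-6.0000) → pose (0.9620, -2.6164, 6.3090)
step 6: θ'=7.3090 (R=-0.5000) → pose (0.5474, -2.8570, 7.3090)

(0.5474, -2.8570, 7.3090)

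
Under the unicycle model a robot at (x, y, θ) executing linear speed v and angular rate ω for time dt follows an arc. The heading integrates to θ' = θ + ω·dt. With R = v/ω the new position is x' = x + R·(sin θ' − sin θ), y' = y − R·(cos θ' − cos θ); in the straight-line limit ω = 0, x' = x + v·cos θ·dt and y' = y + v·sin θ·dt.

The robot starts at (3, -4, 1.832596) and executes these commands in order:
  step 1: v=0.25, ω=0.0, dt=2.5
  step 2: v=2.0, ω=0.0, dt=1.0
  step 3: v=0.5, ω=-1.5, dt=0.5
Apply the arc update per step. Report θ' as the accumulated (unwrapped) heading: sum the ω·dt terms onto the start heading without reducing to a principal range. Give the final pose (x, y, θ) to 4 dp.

step 1: θ'=1.8326 (straight) → pose (2.8382, -3.3963, 1.8326)
step 2: θ'=1.8326 (straight) → pose (2.3206, -1.4644, 1.8326)
step 3: θ'=1.0826 (R=-0.3333) → pose (2.3482, -1.2218, 1.0826)

(2.3482, -1.2218, 1.0826)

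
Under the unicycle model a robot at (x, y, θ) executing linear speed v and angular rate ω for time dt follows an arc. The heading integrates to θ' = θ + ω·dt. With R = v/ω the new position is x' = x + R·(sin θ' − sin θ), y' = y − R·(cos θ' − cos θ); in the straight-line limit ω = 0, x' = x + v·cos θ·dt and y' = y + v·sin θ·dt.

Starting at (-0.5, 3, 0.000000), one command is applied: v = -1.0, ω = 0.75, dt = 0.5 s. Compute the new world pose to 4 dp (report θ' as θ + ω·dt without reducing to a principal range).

θ' = 0.0000 + 0.75·0.5 = 0.3750
R = v/ω = -1.0/0.75 = -1.3333
x' = -0.5 + -1.3333·(sin 0.3750 − sin 0.0000) = -0.9884
y' = 3 − -1.3333·(cos 0.3750 − cos 0.0000) = 2.9073

(-0.9884, 2.9073, 0.3750)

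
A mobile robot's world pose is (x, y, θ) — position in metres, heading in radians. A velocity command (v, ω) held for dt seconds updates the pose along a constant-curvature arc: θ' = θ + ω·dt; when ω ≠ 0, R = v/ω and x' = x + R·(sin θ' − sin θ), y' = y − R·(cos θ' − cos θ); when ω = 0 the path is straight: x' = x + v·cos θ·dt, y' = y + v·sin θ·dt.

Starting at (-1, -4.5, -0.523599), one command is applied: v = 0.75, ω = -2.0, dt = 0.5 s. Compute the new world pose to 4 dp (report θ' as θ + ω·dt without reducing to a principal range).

(-0.8129, -4.8071, -1.5236)

θ' = -0.5236 + -2.0·0.5 = -1.5236
R = v/ω = 0.75/-2.0 = -0.3750
x' = -1 + -0.3750·(sin -1.5236 − sin -0.5236) = -0.8129
y' = -4.5 − -0.3750·(cos -1.5236 − cos -0.5236) = -4.8071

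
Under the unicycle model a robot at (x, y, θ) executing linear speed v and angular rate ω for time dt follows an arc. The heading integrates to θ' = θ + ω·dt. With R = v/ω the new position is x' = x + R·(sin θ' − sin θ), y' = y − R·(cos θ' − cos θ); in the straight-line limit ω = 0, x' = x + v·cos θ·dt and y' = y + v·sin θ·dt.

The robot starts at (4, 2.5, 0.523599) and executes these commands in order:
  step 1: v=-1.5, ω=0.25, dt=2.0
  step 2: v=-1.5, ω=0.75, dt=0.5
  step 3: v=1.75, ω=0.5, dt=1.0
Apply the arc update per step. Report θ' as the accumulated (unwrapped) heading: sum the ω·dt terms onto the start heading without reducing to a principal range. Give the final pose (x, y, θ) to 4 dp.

step 1: θ'=1.0236 (R=-6.0000) → pose (1.8761, 0.4256, 1.0236)
step 2: θ'=1.3986 (R=-2.0000) → pose (1.6136, -0.2723, 1.3986)
step 3: θ'=1.8986 (R=3.5000) → pose (1.4790, 1.4543, 1.8986)

(1.4790, 1.4543, 1.8986)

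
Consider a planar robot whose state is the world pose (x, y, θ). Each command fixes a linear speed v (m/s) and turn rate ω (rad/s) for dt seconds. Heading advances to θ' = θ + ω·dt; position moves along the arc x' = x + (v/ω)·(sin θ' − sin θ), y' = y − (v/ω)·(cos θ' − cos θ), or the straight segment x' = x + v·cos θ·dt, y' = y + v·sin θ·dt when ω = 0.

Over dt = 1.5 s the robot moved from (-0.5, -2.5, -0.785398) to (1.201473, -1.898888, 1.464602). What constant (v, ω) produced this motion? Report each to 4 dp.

v = 1.5000, ω = 1.5000

Δθ = 1.464602 − -0.785398 = 2.250000
ω = Δθ/dt = 2.250000/1.5 = 1.5000
R = Δx/(sin θ' − sin θ) = 1.0000
v = R·ω = 1.0000·1.5000 = 1.5000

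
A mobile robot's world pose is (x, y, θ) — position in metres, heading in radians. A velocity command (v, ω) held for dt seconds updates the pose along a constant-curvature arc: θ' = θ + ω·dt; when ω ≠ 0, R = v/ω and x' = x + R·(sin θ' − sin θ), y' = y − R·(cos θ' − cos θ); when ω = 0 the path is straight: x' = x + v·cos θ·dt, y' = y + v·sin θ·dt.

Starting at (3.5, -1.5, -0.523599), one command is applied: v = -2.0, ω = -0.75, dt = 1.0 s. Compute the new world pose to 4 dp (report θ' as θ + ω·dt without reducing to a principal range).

θ' = -0.5236 + -0.75·1.0 = -1.2736
R = v/ω = -2.0/-0.75 = 2.6667
x' = 3.5 + 2.6667·(sin -1.2736 − sin -0.5236) = 2.2836
y' = -1.5 − 2.6667·(cos -1.2736 − cos -0.5236) = 0.0285

(2.2836, 0.0285, -1.2736)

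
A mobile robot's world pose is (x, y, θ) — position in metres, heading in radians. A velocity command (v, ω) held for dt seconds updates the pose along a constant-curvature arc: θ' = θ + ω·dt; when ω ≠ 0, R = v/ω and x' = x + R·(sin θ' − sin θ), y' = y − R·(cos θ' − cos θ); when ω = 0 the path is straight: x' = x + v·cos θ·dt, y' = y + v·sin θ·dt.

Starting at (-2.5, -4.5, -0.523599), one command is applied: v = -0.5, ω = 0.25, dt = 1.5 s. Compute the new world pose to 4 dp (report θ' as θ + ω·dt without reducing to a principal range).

(-3.2039, -4.2541, -0.1486)

θ' = -0.5236 + 0.25·1.5 = -0.1486
R = v/ω = -0.5/0.25 = -2.0000
x' = -2.5 + -2.0000·(sin -0.1486 − sin -0.5236) = -3.2039
y' = -4.5 − -2.0000·(cos -0.1486 − cos -0.5236) = -4.2541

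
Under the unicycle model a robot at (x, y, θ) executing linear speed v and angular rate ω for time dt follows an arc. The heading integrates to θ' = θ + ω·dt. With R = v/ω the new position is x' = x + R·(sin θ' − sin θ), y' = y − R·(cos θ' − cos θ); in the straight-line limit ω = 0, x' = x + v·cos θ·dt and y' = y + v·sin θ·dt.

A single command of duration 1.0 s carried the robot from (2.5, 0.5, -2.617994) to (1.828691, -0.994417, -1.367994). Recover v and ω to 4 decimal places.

v = 1.7500, ω = 1.2500

Δθ = -1.367994 − -2.617994 = 1.250000
ω = Δθ/dt = 1.250000/1.0 = 1.2500
R = −Δy/(cos θ' − cos θ) = 1.4000
v = R·ω = 1.4000·1.2500 = 1.7500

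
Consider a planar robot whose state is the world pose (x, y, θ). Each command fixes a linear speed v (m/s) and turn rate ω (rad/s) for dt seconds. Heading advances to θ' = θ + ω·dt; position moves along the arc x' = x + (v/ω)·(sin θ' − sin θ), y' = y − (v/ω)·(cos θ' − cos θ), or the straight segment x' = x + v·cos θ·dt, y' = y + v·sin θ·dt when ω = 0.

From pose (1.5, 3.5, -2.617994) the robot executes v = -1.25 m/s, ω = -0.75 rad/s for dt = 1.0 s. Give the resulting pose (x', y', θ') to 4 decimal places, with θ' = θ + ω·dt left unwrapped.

(2.7075, 3.6808, -3.3680)

θ' = -2.6180 + -0.75·1.0 = -3.3680
R = v/ω = -1.25/-0.75 = 1.6667
x' = 1.5 + 1.6667·(sin -3.3680 − sin -2.6180) = 2.7075
y' = 3.5 − 1.6667·(cos -3.3680 − cos -2.6180) = 3.6808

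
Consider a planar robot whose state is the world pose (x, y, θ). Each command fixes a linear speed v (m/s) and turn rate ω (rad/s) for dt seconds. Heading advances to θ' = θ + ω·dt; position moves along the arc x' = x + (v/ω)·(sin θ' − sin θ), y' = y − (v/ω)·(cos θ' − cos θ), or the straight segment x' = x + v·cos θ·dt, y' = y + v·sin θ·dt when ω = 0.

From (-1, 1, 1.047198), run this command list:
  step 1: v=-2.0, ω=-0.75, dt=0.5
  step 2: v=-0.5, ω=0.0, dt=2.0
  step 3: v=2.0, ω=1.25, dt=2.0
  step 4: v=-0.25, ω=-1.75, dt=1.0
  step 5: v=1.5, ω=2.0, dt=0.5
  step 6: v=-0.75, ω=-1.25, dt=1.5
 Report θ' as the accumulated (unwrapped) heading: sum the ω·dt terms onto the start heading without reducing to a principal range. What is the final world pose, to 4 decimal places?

step 1: θ'=0.6722 (R=2.6667) → pose (-1.6488, 0.2468, 0.6722)
step 2: θ'=0.6722 (straight) → pose (-2.4313, -0.3759, 0.6722)
step 3: θ'=3.1722 (R=1.6000) → pose (-3.4766, 2.4753, 3.1722)
step 4: θ'=1.4222 (R=0.1429) → pose (-3.3309, 2.3113, 1.4222)
step 5: θ'=2.4222 (R=0.7500) → pose (-3.5785, 2.9865, 2.4222)
step 6: θ'=0.5472 (R=0.6000) → pose (-3.6617, 2.0228, 0.5472)

(-3.6617, 2.0228, 0.5472)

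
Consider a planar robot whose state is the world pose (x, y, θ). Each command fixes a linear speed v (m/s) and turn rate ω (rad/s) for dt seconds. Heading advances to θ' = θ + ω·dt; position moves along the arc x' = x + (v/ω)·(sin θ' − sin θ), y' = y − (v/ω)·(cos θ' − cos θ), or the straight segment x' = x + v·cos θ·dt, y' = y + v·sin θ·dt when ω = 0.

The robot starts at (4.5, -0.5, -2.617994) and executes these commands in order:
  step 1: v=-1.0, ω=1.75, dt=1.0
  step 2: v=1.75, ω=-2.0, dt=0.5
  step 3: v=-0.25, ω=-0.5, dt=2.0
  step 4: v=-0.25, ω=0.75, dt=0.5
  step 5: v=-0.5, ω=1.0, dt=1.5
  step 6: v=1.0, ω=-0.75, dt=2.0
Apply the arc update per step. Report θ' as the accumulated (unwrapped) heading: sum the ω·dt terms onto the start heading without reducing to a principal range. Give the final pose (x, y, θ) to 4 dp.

step 1: θ'=-0.8680 (R=-0.5714) → pose (4.6503, 0.3642, -0.8680)
step 2: θ'=-1.8680 (R=-0.8750) → pose (4.8193, -0.4576, -1.8680)
step 3: θ'=-2.8680 (R=0.5000) → pose (5.1623, -0.1226, -2.8680)
step 4: θ'=-2.4930 (R=-0.3333) → pose (5.2736, -0.0673, -2.4930)
step 5: θ'=-0.9930 (R=-0.5000) → pose (5.3904, 0.6042, -0.9930)
step 6: θ'=-2.4930 (R=-1.3333) → pose (5.0789, -1.1866, -2.4930)

(5.0789, -1.1866, -2.4930)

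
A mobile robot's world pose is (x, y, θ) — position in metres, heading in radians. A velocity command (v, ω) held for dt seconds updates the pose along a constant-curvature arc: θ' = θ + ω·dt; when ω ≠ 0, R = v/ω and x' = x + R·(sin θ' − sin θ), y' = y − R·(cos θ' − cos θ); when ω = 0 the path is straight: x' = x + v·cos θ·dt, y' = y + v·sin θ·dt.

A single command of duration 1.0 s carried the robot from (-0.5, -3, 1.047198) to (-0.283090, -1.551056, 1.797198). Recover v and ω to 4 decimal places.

v = 1.5000, ω = 0.7500

Δθ = 1.797198 − 1.047198 = 0.750000
ω = Δθ/dt = 0.750000/1.0 = 0.7500
R = −Δy/(cos θ' − cos θ) = 2.0000
v = R·ω = 2.0000·0.7500 = 1.5000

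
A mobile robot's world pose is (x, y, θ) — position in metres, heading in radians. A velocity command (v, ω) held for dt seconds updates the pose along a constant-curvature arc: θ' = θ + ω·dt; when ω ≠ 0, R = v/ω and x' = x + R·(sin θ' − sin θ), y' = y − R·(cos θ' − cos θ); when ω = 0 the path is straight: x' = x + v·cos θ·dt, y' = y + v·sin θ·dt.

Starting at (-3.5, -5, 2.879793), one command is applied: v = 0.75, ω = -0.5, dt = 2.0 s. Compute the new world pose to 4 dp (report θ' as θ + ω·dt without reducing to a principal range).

θ' = 2.8798 + -0.5·2.0 = 1.8798
R = v/ω = 0.75/-0.5 = -1.5000
x' = -3.5 + -1.5000·(sin 1.8798 − sin 2.8798) = -4.5407
y' = -5 − -1.5000·(cos 1.8798 − cos 2.8798) = -4.0073

(-4.5407, -4.0073, 1.8798)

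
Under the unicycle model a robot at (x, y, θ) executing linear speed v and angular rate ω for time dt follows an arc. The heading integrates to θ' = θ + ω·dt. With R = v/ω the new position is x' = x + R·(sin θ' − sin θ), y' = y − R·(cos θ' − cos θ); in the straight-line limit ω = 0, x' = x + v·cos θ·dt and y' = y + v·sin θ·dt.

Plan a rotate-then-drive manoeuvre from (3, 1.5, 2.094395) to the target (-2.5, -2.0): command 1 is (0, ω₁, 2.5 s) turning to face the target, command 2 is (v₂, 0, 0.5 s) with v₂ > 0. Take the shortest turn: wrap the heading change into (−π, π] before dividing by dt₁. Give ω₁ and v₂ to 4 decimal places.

heading to target = atan2(-2−1.5, -2.5−3) = -2.5749
Δθ = wrap(-2.5749 − 2.0944) = 1.6139; ω₁ = Δθ/dt₁ = 0.6456
distance = √((-2.5−3)² + (-2−1.5)²) = 6.5192; v₂ = distance/dt₂ = 13.0384

ω₁ = 0.6456, v₂ = 13.0384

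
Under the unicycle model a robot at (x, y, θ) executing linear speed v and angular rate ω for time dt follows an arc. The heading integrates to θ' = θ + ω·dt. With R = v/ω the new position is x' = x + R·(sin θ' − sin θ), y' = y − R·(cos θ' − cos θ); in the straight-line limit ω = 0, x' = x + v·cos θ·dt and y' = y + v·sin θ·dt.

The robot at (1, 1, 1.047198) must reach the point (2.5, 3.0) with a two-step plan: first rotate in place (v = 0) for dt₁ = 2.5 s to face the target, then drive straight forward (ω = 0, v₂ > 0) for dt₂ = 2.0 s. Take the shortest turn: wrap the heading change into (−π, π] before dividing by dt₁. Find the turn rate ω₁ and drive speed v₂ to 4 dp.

heading to target = atan2(3−1, 2.5−1) = 0.9273
Δθ = wrap(0.9273 − 1.0472) = -0.1199; ω₁ = Δθ/dt₁ = -0.0480
distance = √((2.5−1)² + (3−1)²) = 2.5000; v₂ = distance/dt₂ = 1.2500

ω₁ = -0.0480, v₂ = 1.2500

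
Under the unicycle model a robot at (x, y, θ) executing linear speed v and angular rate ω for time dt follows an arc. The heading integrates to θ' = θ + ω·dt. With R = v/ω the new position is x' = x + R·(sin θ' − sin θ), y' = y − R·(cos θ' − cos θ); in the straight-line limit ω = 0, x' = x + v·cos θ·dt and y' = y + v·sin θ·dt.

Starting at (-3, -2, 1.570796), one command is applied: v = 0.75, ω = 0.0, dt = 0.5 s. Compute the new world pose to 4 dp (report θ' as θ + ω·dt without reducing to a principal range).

θ' = 1.5708 + 0.0·0.5 = 1.5708
ω = 0 → straight: x' = -3 + 0.75·cos(1.5708)·0.5 = -3.0000
y' = -2 + 0.75·sin(1.5708)·0.5 = -1.6250

(-3.0000, -1.6250, 1.5708)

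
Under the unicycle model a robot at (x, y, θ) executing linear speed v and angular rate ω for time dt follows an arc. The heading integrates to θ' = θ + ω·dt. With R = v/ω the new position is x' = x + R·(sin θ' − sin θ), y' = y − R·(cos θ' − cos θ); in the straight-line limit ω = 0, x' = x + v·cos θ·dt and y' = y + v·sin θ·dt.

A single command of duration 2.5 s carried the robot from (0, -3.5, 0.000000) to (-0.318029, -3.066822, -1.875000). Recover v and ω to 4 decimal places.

v = -0.2500, ω = -0.7500

Δθ = -1.875000 − 0.000000 = -1.875000
ω = Δθ/dt = -1.875000/2.5 = -0.7500
R = −Δy/(cos θ' − cos θ) = 0.3333
v = R·ω = 0.3333·-0.7500 = -0.2500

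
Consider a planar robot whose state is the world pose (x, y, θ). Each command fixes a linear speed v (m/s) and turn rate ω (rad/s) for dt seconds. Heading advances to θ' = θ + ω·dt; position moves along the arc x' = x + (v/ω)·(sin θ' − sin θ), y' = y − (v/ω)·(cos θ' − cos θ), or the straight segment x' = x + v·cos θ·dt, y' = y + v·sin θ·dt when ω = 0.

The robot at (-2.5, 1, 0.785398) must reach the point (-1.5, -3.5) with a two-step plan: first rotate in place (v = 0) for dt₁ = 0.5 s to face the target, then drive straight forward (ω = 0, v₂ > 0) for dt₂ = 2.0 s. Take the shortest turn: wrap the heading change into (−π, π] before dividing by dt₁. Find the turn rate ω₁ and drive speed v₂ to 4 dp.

ω₁ = -4.2751, v₂ = 2.3049

heading to target = atan2(-3.5−1, -1.5−-2.5) = -1.3521
Δθ = wrap(-1.3521 − 0.7854) = -2.1375; ω₁ = Δθ/dt₁ = -4.2751
distance = √((-1.5−-2.5)² + (-3.5−1)²) = 4.6098; v₂ = distance/dt₂ = 2.3049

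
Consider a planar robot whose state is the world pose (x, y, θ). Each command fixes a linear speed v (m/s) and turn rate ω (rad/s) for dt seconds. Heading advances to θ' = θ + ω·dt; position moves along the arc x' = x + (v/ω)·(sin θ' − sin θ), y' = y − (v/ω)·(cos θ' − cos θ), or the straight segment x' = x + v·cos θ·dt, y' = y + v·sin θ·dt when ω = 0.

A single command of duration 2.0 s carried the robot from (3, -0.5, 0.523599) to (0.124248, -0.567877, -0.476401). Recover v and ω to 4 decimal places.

Δθ = -0.476401 − 0.523599 = -1.000000
ω = Δθ/dt = -1.000000/2.0 = -0.5000
R = Δx/(sin θ' − sin θ) = 3.0000
v = R·ω = 3.0000·-0.5000 = -1.5000

v = -1.5000, ω = -0.5000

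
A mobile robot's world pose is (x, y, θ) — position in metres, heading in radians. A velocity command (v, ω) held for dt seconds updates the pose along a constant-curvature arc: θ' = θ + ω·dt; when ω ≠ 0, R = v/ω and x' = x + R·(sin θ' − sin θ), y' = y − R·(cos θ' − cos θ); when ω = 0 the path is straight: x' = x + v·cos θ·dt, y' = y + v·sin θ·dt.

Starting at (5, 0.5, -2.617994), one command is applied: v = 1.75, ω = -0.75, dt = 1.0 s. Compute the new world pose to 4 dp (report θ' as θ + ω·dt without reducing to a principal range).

θ' = -2.6180 + -0.75·1.0 = -3.3680
R = v/ω = 1.75/-0.75 = -2.3333
x' = 5 + -2.3333·(sin -3.3680 − sin -2.6180) = 3.3096
y' = 0.5 − -2.3333·(cos -3.3680 − cos -2.6180) = 0.2469

(3.3096, 0.2469, -3.3680)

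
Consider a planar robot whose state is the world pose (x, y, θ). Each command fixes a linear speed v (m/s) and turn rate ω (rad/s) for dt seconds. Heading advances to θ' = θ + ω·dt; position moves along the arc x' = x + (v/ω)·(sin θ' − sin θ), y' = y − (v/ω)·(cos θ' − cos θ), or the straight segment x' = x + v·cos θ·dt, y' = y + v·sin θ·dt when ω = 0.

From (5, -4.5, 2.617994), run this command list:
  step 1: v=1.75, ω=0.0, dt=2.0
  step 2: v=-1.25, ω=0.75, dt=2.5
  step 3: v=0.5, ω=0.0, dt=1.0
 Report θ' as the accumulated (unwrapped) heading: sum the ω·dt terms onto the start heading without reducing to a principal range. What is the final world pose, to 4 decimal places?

(4.3201, -2.1574, 4.4930)

step 1: θ'=2.6180 (straight) → pose (1.9689, -2.7500, 2.6180)
step 2: θ'=4.4930 (R=-1.6667) → pose (4.4290, -1.6694, 4.4930)
step 3: θ'=4.4930 (straight) → pose (4.3201, -2.1574, 4.4930)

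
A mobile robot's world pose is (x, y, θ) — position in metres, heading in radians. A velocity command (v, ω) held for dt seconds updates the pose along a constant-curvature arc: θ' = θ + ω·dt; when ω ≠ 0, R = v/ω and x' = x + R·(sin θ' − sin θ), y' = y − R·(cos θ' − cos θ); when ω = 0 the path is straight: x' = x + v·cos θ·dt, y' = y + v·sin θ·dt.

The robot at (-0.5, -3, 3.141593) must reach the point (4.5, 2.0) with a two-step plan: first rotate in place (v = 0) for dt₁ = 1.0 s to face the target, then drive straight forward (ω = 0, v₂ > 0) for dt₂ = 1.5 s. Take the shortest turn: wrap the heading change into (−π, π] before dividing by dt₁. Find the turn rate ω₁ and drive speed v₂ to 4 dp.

heading to target = atan2(2−-3, 4.5−-0.5) = 0.7854
Δθ = wrap(0.7854 − 3.1416) = -2.3562; ω₁ = Δθ/dt₁ = -2.3562
distance = √((4.5−-0.5)² + (2−-3)²) = 7.0711; v₂ = distance/dt₂ = 4.7140

ω₁ = -2.3562, v₂ = 4.7140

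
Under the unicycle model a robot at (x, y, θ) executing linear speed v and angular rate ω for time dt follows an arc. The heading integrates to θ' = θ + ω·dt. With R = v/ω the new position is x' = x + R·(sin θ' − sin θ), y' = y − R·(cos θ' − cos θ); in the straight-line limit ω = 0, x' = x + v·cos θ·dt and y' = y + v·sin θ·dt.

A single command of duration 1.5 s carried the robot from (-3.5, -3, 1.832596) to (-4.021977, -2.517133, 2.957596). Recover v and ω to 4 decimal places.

v = 0.5000, ω = 0.7500

Δθ = 2.957596 − 1.832596 = 1.125000
ω = Δθ/dt = 1.125000/1.5 = 0.7500
R = Δx/(sin θ' − sin θ) = 0.6667
v = R·ω = 0.6667·0.7500 = 0.5000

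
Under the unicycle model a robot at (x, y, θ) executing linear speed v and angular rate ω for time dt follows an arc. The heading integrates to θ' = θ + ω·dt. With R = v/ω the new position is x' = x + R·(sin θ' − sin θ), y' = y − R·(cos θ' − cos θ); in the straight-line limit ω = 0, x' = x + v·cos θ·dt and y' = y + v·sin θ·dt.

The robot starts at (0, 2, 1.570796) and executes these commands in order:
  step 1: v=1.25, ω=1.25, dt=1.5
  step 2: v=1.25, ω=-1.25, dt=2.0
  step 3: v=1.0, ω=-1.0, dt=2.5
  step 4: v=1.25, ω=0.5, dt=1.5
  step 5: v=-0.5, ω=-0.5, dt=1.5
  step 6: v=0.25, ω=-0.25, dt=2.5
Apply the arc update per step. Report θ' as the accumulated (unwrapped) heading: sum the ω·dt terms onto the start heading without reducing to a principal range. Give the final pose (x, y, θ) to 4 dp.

(-0.3591, 2.3210, -2.1792)

step 1: θ'=3.4458 (R=1.0000) → pose (-1.2995, 2.9541, 3.4458)
step 2: θ'=0.9458 (R=-1.0000) → pose (-2.4100, 4.4933, 0.9458)
step 3: θ'=-1.5542 (R=-1.0000) → pose (-0.5992, 3.9248, -1.5542)
step 4: θ'=-0.8042 (R=2.5000) → pose (0.0998, 2.2320, -0.8042)
step 5: θ'=-1.5542 (R=1.0000) → pose (-0.1798, 2.9091, -1.5542)
step 6: θ'=-2.1792 (R=-1.0000) → pose (-0.3591, 2.3210, -2.1792)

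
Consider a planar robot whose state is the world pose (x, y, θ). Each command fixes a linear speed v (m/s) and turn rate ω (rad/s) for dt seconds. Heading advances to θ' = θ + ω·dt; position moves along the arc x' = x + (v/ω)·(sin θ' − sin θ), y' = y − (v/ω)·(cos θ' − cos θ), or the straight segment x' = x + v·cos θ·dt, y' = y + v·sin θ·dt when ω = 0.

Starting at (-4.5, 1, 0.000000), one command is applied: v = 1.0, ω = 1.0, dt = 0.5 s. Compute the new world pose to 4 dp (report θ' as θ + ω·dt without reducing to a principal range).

θ' = 0.0000 + 1.0·0.5 = 0.5000
R = v/ω = 1.0/1.0 = 1.0000
x' = -4.5 + 1.0000·(sin 0.5000 − sin 0.0000) = -4.0206
y' = 1 − 1.0000·(cos 0.5000 − cos 0.0000) = 1.1224

(-4.0206, 1.1224, 0.5000)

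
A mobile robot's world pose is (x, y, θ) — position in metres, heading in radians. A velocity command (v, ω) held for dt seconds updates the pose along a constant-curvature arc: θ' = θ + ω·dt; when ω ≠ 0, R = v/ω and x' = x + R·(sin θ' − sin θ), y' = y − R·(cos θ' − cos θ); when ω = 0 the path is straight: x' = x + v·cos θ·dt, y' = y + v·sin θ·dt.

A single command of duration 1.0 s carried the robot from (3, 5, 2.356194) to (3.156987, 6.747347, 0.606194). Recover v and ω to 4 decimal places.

v = 2.0000, ω = -1.7500

Δθ = 0.606194 − 2.356194 = -1.750000
ω = Δθ/dt = -1.750000/1.0 = -1.7500
R = −Δy/(cos θ' − cos θ) = -1.1429
v = R·ω = -1.1429·-1.7500 = 2.0000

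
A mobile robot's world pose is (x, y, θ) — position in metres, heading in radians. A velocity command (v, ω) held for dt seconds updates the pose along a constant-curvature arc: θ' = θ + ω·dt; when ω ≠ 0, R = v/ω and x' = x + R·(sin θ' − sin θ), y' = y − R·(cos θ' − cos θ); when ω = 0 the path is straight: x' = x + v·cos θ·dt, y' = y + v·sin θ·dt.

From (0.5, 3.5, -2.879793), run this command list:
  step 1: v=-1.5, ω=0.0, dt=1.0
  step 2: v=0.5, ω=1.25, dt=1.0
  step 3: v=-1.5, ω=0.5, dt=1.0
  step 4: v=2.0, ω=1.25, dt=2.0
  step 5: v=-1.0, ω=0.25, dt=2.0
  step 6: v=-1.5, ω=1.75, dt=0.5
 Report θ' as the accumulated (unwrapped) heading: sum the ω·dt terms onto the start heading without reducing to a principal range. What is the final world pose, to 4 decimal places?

(4.9720, 2.8324, 2.7452)

step 1: θ'=-2.8798 (straight) → pose (1.9489, 3.8882, -2.8798)
step 2: θ'=-1.6298 (R=0.4000) → pose (1.6531, 3.5254, -1.6298)
step 3: θ'=-1.1298 (R=-3.0000) → pose (1.3713, 4.9829, -1.1298)
step 4: θ'=1.3702 (R=1.6000) → pose (4.3861, 5.3470, 1.3702)
step 5: θ'=1.8702 (R=-4.0000) → pose (4.4839, 3.3702, 1.8702)
step 6: θ'=2.7452 (R=-0.8571) → pose (4.9720, 2.8324, 2.7452)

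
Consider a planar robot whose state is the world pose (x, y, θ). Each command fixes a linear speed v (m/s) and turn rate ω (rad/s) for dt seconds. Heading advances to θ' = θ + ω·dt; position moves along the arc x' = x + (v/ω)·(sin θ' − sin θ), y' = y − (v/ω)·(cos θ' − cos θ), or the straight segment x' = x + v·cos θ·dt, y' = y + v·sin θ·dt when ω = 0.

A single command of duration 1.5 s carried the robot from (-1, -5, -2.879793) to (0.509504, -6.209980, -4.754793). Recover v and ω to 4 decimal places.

Δθ = -4.754793 − -2.879793 = -1.875000
ω = Δθ/dt = -1.875000/1.5 = -1.2500
R = Δx/(sin θ' − sin θ) = 1.2000
v = R·ω = 1.2000·-1.2500 = -1.5000

v = -1.5000, ω = -1.2500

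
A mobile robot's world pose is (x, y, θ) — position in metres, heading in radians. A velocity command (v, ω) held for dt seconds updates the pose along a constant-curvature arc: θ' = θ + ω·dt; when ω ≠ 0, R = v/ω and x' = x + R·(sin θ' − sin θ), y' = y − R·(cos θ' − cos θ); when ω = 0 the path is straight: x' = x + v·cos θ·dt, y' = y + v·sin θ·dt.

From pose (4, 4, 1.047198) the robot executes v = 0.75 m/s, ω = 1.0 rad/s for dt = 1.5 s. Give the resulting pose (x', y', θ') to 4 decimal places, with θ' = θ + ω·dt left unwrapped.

(3.7705, 4.9964, 2.5472)

θ' = 1.0472 + 1.0·1.5 = 2.5472
R = v/ω = 0.75/1.0 = 0.7500
x' = 4 + 0.7500·(sin 2.5472 − sin 1.0472) = 3.7705
y' = 4 − 0.7500·(cos 2.5472 − cos 1.0472) = 4.9964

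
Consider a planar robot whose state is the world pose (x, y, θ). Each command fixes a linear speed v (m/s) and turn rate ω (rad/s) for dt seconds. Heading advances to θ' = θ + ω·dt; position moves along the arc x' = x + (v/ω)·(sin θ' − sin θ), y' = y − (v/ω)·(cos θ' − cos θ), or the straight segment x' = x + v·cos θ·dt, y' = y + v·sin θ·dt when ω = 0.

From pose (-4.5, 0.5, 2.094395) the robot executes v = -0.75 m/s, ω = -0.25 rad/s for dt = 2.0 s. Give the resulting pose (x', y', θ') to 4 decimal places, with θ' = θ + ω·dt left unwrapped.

(-4.0989, -0.9292, 1.5944)

θ' = 2.0944 + -0.25·2.0 = 1.5944
R = v/ω = -0.75/-0.25 = 3.0000
x' = -4.5 + 3.0000·(sin 1.5944 − sin 2.0944) = -4.0989
y' = 0.5 − 3.0000·(cos 1.5944 − cos 2.0944) = -0.9292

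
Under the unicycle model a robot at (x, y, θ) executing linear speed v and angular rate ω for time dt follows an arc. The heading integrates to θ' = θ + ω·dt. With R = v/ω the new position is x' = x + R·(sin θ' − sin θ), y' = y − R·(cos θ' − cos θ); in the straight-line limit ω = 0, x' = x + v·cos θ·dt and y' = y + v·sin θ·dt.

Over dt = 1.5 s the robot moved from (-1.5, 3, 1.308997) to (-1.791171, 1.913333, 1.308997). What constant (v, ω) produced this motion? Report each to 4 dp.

Δθ = 1.308997 − 1.308997 = 0.000000
ω = Δθ/dt = 0.000000/1.5 = 0.0000
ω = 0 → v = (Δx·cos θ + Δy·sin θ)/dt = -0.7500

v = -0.7500, ω = 0.0000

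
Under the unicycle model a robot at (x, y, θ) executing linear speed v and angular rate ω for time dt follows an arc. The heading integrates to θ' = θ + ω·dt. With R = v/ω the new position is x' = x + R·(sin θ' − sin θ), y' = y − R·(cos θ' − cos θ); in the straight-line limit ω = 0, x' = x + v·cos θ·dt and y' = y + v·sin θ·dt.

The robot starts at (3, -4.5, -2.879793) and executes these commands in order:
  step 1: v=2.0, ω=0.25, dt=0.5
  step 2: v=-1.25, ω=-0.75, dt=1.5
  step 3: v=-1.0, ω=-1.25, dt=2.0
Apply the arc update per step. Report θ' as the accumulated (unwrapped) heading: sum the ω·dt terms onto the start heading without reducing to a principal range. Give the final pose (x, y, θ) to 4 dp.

step 1: θ'=-2.7548 (R=8.0000) → pose (2.0527, -4.8184, -2.7548)
step 2: θ'=-3.8798 (R=1.6667) → pose (3.8030, -5.1292, -3.8798)
step 3: θ'=-6.3798 (R=0.8000) → pose (3.1875, -6.5172, -6.3798)

(3.1875, -6.5172, -6.3798)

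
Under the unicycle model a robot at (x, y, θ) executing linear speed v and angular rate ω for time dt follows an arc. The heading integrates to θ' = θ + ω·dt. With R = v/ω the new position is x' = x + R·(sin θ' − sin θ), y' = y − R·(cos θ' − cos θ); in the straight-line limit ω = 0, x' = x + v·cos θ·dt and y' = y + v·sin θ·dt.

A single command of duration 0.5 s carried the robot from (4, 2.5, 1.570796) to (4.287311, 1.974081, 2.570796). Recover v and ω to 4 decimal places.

Δθ = 2.570796 − 1.570796 = 1.000000
ω = Δθ/dt = 1.000000/0.5 = 2.0000
R = −Δy/(cos θ' − cos θ) = -0.6250
v = R·ω = -0.6250·2.0000 = -1.2500

v = -1.2500, ω = 2.0000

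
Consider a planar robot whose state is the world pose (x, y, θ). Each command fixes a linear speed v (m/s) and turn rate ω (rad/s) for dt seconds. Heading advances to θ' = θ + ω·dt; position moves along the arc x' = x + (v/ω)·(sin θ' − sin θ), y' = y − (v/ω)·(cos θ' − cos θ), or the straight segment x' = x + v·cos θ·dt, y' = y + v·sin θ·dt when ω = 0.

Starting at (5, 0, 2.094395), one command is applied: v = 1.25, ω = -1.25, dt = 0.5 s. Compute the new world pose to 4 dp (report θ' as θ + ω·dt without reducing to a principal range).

(4.8712, 0.6012, 1.4694)

θ' = 2.0944 + -1.25·0.5 = 1.4694
R = v/ω = 1.25/-1.25 = -1.0000
x' = 5 + -1.0000·(sin 1.4694 − sin 2.0944) = 4.8712
y' = 0 − -1.0000·(cos 1.4694 − cos 2.0944) = 0.6012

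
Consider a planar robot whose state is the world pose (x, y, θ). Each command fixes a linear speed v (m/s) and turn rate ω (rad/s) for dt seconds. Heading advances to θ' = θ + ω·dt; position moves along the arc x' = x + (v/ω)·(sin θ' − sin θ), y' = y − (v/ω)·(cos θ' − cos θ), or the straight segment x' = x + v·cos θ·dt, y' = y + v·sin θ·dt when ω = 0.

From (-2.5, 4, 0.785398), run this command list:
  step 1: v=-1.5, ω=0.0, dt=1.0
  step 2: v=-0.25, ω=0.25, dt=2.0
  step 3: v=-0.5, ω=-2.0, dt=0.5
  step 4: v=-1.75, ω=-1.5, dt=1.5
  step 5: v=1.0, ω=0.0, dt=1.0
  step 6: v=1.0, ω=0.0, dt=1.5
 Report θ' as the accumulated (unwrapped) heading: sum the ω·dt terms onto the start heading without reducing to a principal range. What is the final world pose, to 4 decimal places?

(-6.3477, 1.6028, -1.9646)

step 1: θ'=0.7854 (straight) → pose (-3.5607, 2.9393, 0.7854)
step 2: θ'=1.2854 (R=-1.0000) → pose (-3.8131, 2.5138, 1.2854)
step 3: θ'=0.2854 (R=0.2500) → pose (-3.9826, 2.3443, 0.2854)
step 4: θ'=-1.9646 (R=1.1667) → pose (-5.3884, 3.9114, -1.9646)
step 5: θ'=-1.9646 (straight) → pose (-5.7721, 2.9879, -1.9646)
step 6: θ'=-1.9646 (straight) → pose (-6.3477, 1.6028, -1.9646)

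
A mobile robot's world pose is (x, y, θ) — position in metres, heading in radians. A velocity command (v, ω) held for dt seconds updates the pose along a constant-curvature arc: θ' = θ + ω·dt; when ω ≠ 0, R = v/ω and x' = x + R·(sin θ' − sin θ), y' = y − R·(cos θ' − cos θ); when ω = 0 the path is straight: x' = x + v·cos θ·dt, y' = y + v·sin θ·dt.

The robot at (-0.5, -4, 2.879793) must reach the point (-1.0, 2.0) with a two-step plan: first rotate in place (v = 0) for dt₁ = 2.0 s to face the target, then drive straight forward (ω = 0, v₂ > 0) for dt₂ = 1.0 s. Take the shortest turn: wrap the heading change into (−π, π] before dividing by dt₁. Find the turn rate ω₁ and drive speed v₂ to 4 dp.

heading to target = atan2(2−-4, -1−-0.5) = 1.6539
Δθ = wrap(1.6539 − 2.8798) = -1.2259; ω₁ = Δθ/dt₁ = -0.6129
distance = √((-1−-0.5)² + (2−-4)²) = 6.0208; v₂ = distance/dt₂ = 6.0208

ω₁ = -0.6129, v₂ = 6.0208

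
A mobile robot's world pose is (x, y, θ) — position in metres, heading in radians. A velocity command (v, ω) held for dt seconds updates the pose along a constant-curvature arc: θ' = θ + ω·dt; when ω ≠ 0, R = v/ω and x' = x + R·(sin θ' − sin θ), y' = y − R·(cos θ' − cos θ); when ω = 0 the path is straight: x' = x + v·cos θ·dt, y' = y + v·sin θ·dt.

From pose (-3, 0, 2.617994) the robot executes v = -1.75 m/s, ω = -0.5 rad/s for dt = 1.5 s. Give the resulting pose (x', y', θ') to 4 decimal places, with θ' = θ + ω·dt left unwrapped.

θ' = 2.6180 + -0.5·1.5 = 1.8680
R = v/ω = -1.75/-0.5 = 3.5000
x' = -3 + 3.5000·(sin 1.8680 − sin 2.6180) = -1.4034
y' = 0 − 3.5000·(cos 1.8680 − cos 2.6180) = -2.0061

(-1.4034, -2.0061, 1.8680)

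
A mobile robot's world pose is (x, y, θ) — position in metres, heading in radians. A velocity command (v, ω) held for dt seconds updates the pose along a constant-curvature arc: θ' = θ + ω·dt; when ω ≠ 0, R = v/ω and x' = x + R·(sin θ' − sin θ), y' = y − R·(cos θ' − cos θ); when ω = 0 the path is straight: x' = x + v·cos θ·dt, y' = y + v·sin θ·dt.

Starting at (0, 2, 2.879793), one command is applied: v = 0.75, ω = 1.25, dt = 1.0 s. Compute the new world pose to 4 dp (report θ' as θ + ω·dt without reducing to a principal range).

(-0.6563, 1.7506, 4.1298)

θ' = 2.8798 + 1.25·1.0 = 4.1298
R = v/ω = 0.75/1.25 = 0.6000
x' = 0 + 0.6000·(sin 4.1298 − sin 2.8798) = -0.6563
y' = 2 − 0.6000·(cos 4.1298 − cos 2.8798) = 1.7506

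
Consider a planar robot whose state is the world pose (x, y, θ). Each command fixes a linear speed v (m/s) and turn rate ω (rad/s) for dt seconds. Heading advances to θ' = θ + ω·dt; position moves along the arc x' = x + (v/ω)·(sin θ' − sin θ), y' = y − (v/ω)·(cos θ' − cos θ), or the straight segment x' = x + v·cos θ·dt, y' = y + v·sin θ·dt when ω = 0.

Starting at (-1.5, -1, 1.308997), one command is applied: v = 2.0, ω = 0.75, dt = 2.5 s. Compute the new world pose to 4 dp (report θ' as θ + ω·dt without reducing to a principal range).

(-4.1888, 2.3545, 3.1840)

θ' = 1.3090 + 0.75·2.5 = 3.1840
R = v/ω = 2.0/0.75 = 2.6667
x' = -1.5 + 2.6667·(sin 3.1840 − sin 1.3090) = -4.1888
y' = -1 − 2.6667·(cos 3.1840 − cos 1.3090) = 2.3545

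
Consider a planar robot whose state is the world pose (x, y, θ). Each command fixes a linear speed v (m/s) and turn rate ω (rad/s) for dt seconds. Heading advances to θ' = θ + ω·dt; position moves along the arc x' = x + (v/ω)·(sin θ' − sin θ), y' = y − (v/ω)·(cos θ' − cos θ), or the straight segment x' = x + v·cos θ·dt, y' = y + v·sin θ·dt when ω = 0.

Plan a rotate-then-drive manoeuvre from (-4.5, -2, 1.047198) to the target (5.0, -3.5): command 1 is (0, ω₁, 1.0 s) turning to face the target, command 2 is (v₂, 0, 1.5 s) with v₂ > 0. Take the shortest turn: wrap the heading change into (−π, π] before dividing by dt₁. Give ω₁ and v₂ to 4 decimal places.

ω₁ = -1.2038, v₂ = 6.4118

heading to target = atan2(-3.5−-2, 5−-4.5) = -0.1566
Δθ = wrap(-0.1566 − 1.0472) = -1.2038; ω₁ = Δθ/dt₁ = -1.2038
distance = √((5−-4.5)² + (-3.5−-2)²) = 9.6177; v₂ = distance/dt₂ = 6.4118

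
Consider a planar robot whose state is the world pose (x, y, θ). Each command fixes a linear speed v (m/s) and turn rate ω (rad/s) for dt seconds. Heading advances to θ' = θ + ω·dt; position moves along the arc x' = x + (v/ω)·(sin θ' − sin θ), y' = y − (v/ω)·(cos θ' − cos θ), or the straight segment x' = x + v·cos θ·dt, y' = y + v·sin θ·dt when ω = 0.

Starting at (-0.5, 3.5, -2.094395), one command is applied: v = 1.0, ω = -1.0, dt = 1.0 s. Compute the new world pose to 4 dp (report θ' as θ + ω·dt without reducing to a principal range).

θ' = -2.0944 + -1.0·1.0 = -3.0944
R = v/ω = 1.0/-1.0 = -1.0000
x' = -0.5 + -1.0000·(sin -3.0944 − sin -2.0944) = -1.3188
y' = 3.5 − -1.0000·(cos -3.0944 − cos -2.0944) = 3.0011

(-1.3188, 3.0011, -3.0944)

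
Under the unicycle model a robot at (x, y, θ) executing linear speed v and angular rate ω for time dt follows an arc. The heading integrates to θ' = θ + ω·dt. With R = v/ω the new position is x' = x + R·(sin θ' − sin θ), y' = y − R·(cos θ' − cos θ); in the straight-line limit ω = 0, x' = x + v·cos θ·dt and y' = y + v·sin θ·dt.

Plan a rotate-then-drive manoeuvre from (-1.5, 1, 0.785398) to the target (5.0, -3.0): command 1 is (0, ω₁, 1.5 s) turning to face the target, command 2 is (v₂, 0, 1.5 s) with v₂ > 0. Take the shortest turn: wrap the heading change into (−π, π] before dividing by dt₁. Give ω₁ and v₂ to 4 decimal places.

heading to target = atan2(-3−1, 5−-1.5) = -0.5517
Δθ = wrap(-0.5517 − 0.7854) = -1.3371; ω₁ = Δθ/dt₁ = -0.8914
distance = √((5−-1.5)² + (-3−1)²) = 7.6322; v₂ = distance/dt₂ = 5.0881

ω₁ = -0.8914, v₂ = 5.0881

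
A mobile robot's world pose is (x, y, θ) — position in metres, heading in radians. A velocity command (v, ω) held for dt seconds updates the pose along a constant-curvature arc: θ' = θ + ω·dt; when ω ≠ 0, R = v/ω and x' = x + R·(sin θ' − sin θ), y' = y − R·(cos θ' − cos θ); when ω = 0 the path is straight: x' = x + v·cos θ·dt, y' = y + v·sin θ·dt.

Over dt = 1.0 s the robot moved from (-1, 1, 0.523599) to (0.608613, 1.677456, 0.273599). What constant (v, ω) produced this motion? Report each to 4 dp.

v = 1.7500, ω = -0.2500

Δθ = 0.273599 − 0.523599 = -0.250000
ω = Δθ/dt = -0.250000/1.0 = -0.2500
R = Δx/(sin θ' − sin θ) = -7.0000
v = R·ω = -7.0000·-0.2500 = 1.7500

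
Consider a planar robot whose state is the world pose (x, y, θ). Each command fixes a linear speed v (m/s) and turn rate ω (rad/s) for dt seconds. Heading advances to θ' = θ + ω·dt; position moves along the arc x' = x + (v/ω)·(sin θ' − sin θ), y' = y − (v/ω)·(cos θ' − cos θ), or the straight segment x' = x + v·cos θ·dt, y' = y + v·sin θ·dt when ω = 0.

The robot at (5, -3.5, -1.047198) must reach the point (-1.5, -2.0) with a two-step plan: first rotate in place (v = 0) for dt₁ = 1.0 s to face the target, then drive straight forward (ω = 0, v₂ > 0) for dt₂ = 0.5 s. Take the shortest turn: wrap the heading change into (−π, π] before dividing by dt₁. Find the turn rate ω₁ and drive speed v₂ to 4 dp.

ω₁ = -2.3212, v₂ = 13.3417

heading to target = atan2(-2−-3.5, -1.5−5) = 2.9148
Δθ = wrap(2.9148 − -1.0472) = -2.3212; ω₁ = Δθ/dt₁ = -2.3212
distance = √((-1.5−5)² + (-2−-3.5)²) = 6.6708; v₂ = distance/dt₂ = 13.3417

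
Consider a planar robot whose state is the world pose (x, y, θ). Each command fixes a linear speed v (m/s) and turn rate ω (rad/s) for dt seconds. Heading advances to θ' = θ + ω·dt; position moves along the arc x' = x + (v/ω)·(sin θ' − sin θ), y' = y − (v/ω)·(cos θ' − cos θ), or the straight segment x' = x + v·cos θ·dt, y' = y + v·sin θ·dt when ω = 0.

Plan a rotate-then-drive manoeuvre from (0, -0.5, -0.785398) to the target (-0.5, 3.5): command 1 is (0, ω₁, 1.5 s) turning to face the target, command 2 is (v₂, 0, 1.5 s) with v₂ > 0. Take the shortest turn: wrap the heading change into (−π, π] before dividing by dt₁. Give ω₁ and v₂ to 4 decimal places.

ω₁ = 1.6537, v₂ = 2.6874

heading to target = atan2(3.5−-0.5, -0.5−0) = 1.6952
Δθ = wrap(1.6952 − -0.7854) = 2.4805; ω₁ = Δθ/dt₁ = 1.6537
distance = √((-0.5−0)² + (3.5−-0.5)²) = 4.0311; v₂ = distance/dt₂ = 2.6874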